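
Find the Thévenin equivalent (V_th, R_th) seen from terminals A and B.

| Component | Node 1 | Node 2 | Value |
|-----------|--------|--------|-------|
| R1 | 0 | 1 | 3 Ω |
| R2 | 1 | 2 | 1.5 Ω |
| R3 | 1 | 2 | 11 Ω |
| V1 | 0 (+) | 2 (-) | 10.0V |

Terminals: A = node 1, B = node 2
Step 1 — V_th is the open-circuit voltage V_A - V_B (nothing connected across the terminals).
Nodal analysis, taking node 2 as the 0 V reference.
Source V1 fixes V_0 = 10 V.
KCL at each unknown node (sum of currents leaving = 0; resistances in Ω):
  Node 1: (V_1 - 10)/3 + (V_1 - 0)/1.5 + (V_1 - 0)/11 = 0
Collecting terms: 1.091 × V_1 = 3.333  =>  V_1 = 3.056 V
V_th = V_1 - V_2 = 3.056 - 0 = 3.056 V
Step 2 — R_th: zero the source — replace V1 by a short circuit (node 2 merges into node 0) — and find the resistance seen between A (node 1) and B (node 0).
Reduce the network between node 1 (A) and node 0 (B) by series/parallel combination:
  Rp1 = R1 ‖ R2 ‖ R3 (parallel, all between nodes 0 and 1) = 1/(1/3 + 1/1.5 + 1/11) = 0.9167 Ω
R_th = 0.9167 Ω

Final answer: V_th = 3.056 V, R_th = 0.9167 Ω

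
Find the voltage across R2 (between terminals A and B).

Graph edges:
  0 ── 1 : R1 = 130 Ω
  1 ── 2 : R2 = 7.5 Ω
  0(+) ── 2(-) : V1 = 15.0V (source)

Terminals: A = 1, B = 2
R1 and R2 are in series across V1 (node 0 → node 1 → node 2), and the output A–B is taken across R2, so this is a voltage divider.
Series current: I = V1/(R1 + R2) = 15/(130 + 7.5) = 15/137.5 = 0.1091 A
V_R2 = I × R2 = V1 × R2/(R1 + R2) = 15 × 7.5/137.5 = 0.8182 V

Final answer: 0.8182 V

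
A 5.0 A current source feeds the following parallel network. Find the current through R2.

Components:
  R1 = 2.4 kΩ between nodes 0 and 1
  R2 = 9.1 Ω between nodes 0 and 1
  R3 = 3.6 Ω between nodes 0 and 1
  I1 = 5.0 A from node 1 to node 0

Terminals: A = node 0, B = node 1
All resistors sit directly between nodes 0 and 1, so they are in parallel and share one voltage V; the full source current 5 A splits among them.
1/R_par = 1/2400 + 1/9.1 + 1/3.6 = 0.3881 S  =>  R_par = 2.577 Ω
V = I × R_par = 5 × 2.577 = 12.88 V
I_R2 = V/R2 = 12.88/9.1 = 1.416 A

Final answer: 1.416 A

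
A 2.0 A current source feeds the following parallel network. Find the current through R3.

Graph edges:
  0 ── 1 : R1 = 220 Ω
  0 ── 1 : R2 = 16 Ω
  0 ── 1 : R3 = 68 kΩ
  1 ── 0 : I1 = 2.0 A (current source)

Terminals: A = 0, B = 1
All resistors sit directly between nodes 0 and 1, so they are in parallel and share one voltage V; the full source current 2 A splits among them.
1/R_par = 1/220 + 1/16 + 1/68000 = 0.06706 S  =>  R_par = 14.91 Ω
V = I × R_par = 2 × 14.91 = 29.82 V
I_R3 = V/R3 = 29.82/68000 = 0.0004386 A

Final answer: 0.0004386 A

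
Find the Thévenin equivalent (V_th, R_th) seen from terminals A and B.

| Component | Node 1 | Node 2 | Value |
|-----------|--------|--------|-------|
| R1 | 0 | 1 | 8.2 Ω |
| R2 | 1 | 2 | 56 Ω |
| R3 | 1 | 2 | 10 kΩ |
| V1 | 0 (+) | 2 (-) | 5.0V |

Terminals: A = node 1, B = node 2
Step 1 — V_th is the open-circuit voltage V_A - V_B (nothing connected across the terminals).
Nodal analysis, taking node 2 as the 0 V reference.
Source V1 fixes V_0 = 5 V.
KCL at each unknown node (sum of currents leaving = 0; resistances in Ω):
  Node 1: (V_1 - 5)/8.2 + (V_1 - 0)/56 + (V_1 - 0)/10000 = 0
Collecting terms: 0.1399 × V_1 = 0.6098  =>  V_1 = 4.358 V
V_th = V_1 - V_2 = 4.358 - 0 = 4.358 V
Step 2 — R_th: zero the source — replace V1 by a short circuit (node 2 merges into node 0) — and find the resistance seen between A (node 1) and B (node 0).
Reduce the network between node 1 (A) and node 0 (B) by series/parallel combination:
  Rp1 = R1 ‖ R2 ‖ R3 (parallel, all between nodes 0 and 1) = 1/(1/8.2 + 1/56 + 1/10000) = 7.148 Ω
R_th = 7.148 Ω

Final answer: V_th = 4.358 V, R_th = 7.148 Ω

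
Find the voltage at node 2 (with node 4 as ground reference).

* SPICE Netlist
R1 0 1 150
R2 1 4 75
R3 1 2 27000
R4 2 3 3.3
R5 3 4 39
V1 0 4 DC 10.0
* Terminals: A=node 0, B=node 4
Nodal analysis, taking node 4 as the 0 V reference.
Source V1 fixes V_0 = 10 V.
KCL at each unknown node (sum of currents leaving = 0; resistances in Ω):
  Node 1: (V_1 - 10)/150 + (V_1 - 0)/75 + (V_1 - V_2)/27000 = 0
  Node 2: (V_2 - V_1)/27000 + (V_2 - V_3)/3.3 = 0
  Node 3: (V_3 - V_2)/3.3 + (V_3 - 0)/39 = 0
Collecting terms (coefficients in siemens):
  0.02004·V_1 - 0.00003704·V_2 = 0.06667
  0.3031·V_2 - 0.00003704·V_1 - 0.303·V_3 = 0
  0.3287·V_3 - 0.303·V_2 = 0
Solving these 3 simultaneous equations (Gaussian elimination) gives:
  V_1 = 3.327 V, V_2 = 0.005204 V, V_3 = 0.004798 V
The requested potential is V_2 = 0.005204 V.

Final answer: V_2 = 0.005204 V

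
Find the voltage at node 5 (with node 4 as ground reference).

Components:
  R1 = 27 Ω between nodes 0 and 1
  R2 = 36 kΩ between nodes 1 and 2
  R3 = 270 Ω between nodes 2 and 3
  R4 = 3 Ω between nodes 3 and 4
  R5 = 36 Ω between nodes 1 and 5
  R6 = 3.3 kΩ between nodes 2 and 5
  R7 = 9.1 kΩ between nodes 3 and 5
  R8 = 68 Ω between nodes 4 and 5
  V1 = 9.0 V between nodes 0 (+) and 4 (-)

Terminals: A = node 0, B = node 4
Nodal analysis, taking node 4 as the 0 V reference.
Source V1 fixes V_0 = 9 V.
KCL at each unknown node (sum of currents leaving = 0; resistances in Ω):
  Node 1: (V_1 - 9)/27 + (V_1 - V_2)/36000 + (V_1 - V_5)/36 = 0
  Node 2: (V_2 - V_1)/36000 + (V_2 - V_3)/270 + (V_2 - V_5)/3300 = 0
  Node 3: (V_3 - V_2)/270 + (V_3 - 0)/3 + (V_3 - V_5)/9100 = 0
  Node 5: (V_5 - V_1)/36 + (V_5 - V_2)/3300 + (V_5 - V_3)/9100 + (V_5 - 0)/68 = 0
Collecting terms (coefficients in siemens):
  0.06484·V_1 - 0.00002778·V_2 - 0.02778·V_5 = 0.3333
  0.004035·V_2 - 0.00002778·V_1 - 0.003704·V_3 - 0.000303·V_5 = 0
  0.3371·V_3 - 0.003704·V_2 - 0.0001099·V_5 = 0
  0.0429·V_5 - 0.02778·V_1 - 0.000303·V_2 - 0.0001099·V_3 = 0
Solving these 4 simultaneous equations (Gaussian elimination) gives:
  V_1 = 7.116 V, V_2 = 0.4007 V, V_3 = 0.005905 V, V_5 = 4.611 V
The requested potential is V_5 = 4.611 V.

Final answer: V_5 = 4.611 V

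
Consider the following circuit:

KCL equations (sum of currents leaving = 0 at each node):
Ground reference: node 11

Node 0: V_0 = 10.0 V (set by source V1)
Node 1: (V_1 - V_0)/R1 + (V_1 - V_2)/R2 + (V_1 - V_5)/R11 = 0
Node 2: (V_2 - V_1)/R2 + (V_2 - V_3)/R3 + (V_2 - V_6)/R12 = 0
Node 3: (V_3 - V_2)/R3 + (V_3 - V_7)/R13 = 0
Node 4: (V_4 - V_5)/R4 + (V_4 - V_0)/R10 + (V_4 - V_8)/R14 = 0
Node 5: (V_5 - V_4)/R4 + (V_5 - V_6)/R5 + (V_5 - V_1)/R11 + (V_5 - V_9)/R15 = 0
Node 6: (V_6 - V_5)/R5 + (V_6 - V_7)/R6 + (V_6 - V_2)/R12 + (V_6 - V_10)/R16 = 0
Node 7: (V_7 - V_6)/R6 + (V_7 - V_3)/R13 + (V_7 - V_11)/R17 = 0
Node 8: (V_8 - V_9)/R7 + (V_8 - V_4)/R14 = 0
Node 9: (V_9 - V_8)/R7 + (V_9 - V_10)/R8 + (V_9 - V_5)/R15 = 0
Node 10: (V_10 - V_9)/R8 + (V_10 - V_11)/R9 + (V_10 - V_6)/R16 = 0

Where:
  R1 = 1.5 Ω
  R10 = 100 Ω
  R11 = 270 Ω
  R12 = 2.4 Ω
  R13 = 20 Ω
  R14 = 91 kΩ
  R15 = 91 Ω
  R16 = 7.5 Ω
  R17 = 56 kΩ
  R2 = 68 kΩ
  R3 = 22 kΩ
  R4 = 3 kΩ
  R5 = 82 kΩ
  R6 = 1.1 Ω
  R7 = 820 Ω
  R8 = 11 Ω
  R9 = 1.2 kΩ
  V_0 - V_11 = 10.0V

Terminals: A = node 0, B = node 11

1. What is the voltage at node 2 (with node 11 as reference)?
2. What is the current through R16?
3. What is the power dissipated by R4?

Nodal analysis, taking node 11 as the 0 V reference.
Source V1 fixes V_0 = 10 V.
KCL at each unknown node (sum of currents leaving = 0; resistances in Ω):
  Node 1: (V_1 - 10)/1.5 + (V_1 - V_2)/68000 + (V_1 - V_5)/270 = 0
  Node 2: (V_2 - V_1)/68000 + (V_2 - V_3)/22000 + (V_2 - V_6)/2.4 = 0
  Node 3: (V_3 - V_2)/22000 + (V_3 - V_7)/20 = 0
  Node 4: (V_4 - V_5)/3000 + (V_4 - 10)/100 + (V_4 - V_8)/91000 = 0
  Node 5: (V_5 - V_4)/3000 + (V_5 - V_6)/82000 + (V_5 - V_1)/270 + (V_5 - V_9)/91 = 0
  Node 6: (V_6 - V_5)/82000 + (V_6 - V_7)/1.1 + (V_6 - V_2)/2.4 + (V_6 - V_10)/7.5 = 0
  Node 7: (V_7 - V_6)/1.1 + (V_7 - V_3)/20 + (V_7 - 0)/56000 = 0
  Node 8: (V_8 - V_9)/820 + (V_8 - V_4)/91000 = 0
  Node 9: (V_9 - V_8)/820 + (V_9 - V_10)/11 + (V_9 - V_5)/91 = 0
  Node 10: (V_10 - V_9)/11 + (V_10 - 0)/1200 + (V_10 - V_6)/7.5 = 0
Collecting terms (coefficients in siemens):
  0.6704·V_1 - 0.00001471·V_2 - 0.003704·V_5 = 6.667
  0.4167·V_2 - 0.00001471·V_1 - 0.00004545·V_3 - 0.4167·V_6 = 0
  0.05005·V_3 - 0.00004545·V_2 - 0.05·V_7 = 0
  0.01034·V_4 - 0.0003333·V_5 - 0.00001099·V_8 = 0.1
  0.01504·V_5 - 0.003704·V_1 - 0.0003333·V_4 - 0.0000122·V_6 - 0.01099·V_9 = 0
  1.459·V_6 - 0.4167·V_2 - 0.0000122·V_5 - 0.9091·V_7 - 0.1333·V_10 = 0
  0.9591·V_7 - 0.05·V_3 - 0.9091·V_6 = 0
  0.001231·V_8 - 0.00001099·V_4 - 0.00122·V_9 = 0
  0.1031·V_9 - 0.01099·V_5 - 0.00122·V_8 - 0.09091·V_10 = 0
  0.2251·V_10 - 0.1333·V_6 - 0.09091·V_9 = 0
Solving these 10 simultaneous equations (Gaussian elimination) gives:
  V_1 = 9.991 V, V_2 = 7.711 V, V_3 = 7.711 V, V_4 = 9.945 V
  V_5 = 8.375 V, V_6 = 7.711 V, V_7 = 7.711 V, V_8 = 7.803 V
  V_9 = 7.784 V, V_10 = 7.712 V
Part 1:
  Read off the nodal solution: V_2 = 7.711 V
Part 2:
  I_R16 = (V_6 - V_10)/R16 = (7.711 - 7.712)/7.5 = -0.00009608 A
  Magnitude: I_R16 = 0.00009608 A
Part 3:
  I_R4 = (V_4 - V_5)/R4 = (9.945 - 8.375)/3000 = 0.0005233 A
  P_R4 = I_R4² × R4 = (0.0005233)² × 3000 = 0.0008217 W

Final answers:
1. V_2 = 7.711 V
2. I_R16 = 9.608e-05 A
3. P_R4 = 0.0008217 W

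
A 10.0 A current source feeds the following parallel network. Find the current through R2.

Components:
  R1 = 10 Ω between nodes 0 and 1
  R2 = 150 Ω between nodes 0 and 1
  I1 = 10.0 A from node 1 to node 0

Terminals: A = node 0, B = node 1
All resistors sit directly between nodes 0 and 1, so they are in parallel and share one voltage V; the full source current 10 A splits among them.
1/R_par = 1/10 + 1/150 = 0.1067 S  =>  R_par = 9.375 Ω
V = I × R_par = 10 × 9.375 = 93.75 V
I_R2 = V/R2 = 93.75/150 = 0.625 A

Final answer: 0.625 A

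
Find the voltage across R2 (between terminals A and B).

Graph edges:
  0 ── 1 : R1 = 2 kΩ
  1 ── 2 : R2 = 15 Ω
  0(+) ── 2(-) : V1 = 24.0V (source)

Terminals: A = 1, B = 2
R1 and R2 are in series across V1 (node 0 → node 1 → node 2), and the output A–B is taken across R2, so this is a voltage divider.
Series current: I = V1/(R1 + R2) = 24/(2000 + 15) = 24/2015 = 0.01191 A
V_R2 = I × R2 = V1 × R2/(R1 + R2) = 24 × 15/2015 = 0.1787 V

Final answer: 0.1787 V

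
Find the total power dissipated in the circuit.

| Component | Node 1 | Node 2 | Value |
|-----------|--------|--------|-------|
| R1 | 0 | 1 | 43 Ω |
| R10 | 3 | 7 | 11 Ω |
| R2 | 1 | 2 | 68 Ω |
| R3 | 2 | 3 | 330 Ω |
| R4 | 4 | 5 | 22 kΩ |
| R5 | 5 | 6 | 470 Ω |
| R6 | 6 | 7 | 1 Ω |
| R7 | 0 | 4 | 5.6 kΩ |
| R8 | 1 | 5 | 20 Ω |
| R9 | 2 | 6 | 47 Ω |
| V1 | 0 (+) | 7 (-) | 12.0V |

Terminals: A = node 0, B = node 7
Nodal analysis, taking node 7 as the 0 V reference.
Source V1 fixes V_0 = 12 V.
KCL at each unknown node (sum of currents leaving = 0; resistances in Ω):
  Node 1: (V_1 - 12)/43 + (V_1 - V_2)/68 + (V_1 - V_5)/20 = 0
  Node 2: (V_2 - V_1)/68 + (V_2 - V_3)/330 + (V_2 - V_6)/47 = 0
  Node 3: (V_3 - V_2)/330 + (V_3 - 0)/11 = 0
  Node 4: (V_4 - V_5)/22000 + (V_4 - 12)/5600 = 0
  Node 5: (V_5 - V_4)/22000 + (V_5 - V_6)/470 + (V_5 - V_1)/20 = 0
  Node 6: (V_6 - V_5)/470 + (V_6 - 0)/1 + (V_6 - V_2)/47 = 0
Collecting terms (coefficients in siemens):
  0.08796·V_1 - 0.01471·V_2 - 0.05·V_5 = 0.2791
  0.03901·V_2 - 0.01471·V_1 - 0.00303·V_3 - 0.02128·V_6 = 0
  0.09394·V_3 - 0.00303·V_2 = 0
  0.000224·V_4 - 0.00004545·V_5 = 0.002143
  0.05217·V_5 - 0.05·V_1 - 0.00004545·V_4 - 0.002128·V_6 = 0
  1.023·V_6 - 0.02128·V_2 - 0.002128·V_5 = 0
Solving these 6 simultaneous equations (Gaussian elimination) gives:
  V_1 = 8.13 V, V_2 = 3.117 V, V_3 = 0.1005 V, V_4 = 11.15 V
  V_5 = 7.804 V, V_6 = 0.08102 V
Power in each resistor, P = (ΔV)²/R:
  P_R1 = (12 - 8.13)²/43 = 0.3483 W
  P_R2 = (8.13 - 3.117)²/68 = 0.3696 W
  P_R3 = (3.117 - 0.1005)²/330 = 0.02756 W
  P_R4 = (11.15 - 7.804)²/22000 = 0.0005084 W
  P_R5 = (7.804 - 0.08102)²/470 = 0.1269 W
  P_R6 = (0.08102 - 0)²/1 = 0.006564 W
  P_R7 = (12 - 11.15)²/5600 = 0.0001294 W
  P_R8 = (8.13 - 7.804)²/20 = 0.005301 W
  P_R9 = (3.117 - 0.08102)²/47 = 0.196 W
  P_R10 = (0.1005 - 0)²/11 = 0.0009188 W
P_total = P_R1 + P_R2 + P_R3 + P_R4 + P_R5 + P_R6 + P_R7 + P_R8 + P_R9 + P_R10 = 1.082 W

Final answer: 1.082 W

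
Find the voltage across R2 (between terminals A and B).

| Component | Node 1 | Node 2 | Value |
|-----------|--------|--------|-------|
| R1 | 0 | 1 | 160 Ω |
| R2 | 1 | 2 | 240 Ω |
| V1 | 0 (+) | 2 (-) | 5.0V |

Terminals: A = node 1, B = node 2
R1 and R2 are in series across V1 (node 0 → node 1 → node 2), and the output A–B is taken across R2, so this is a voltage divider.
Series current: I = V1/(R1 + R2) = 5/(160 + 240) = 5/400 = 0.0125 A
V_R2 = I × R2 = V1 × R2/(R1 + R2) = 5 × 240/400 = 3 V

Final answer: 3 V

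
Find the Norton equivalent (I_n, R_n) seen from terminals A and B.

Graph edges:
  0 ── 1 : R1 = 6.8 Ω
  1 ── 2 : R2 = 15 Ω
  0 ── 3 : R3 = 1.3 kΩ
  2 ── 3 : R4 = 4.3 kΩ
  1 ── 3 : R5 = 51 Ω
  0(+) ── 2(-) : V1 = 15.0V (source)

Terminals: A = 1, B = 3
Find the Thévenin equivalent first; then I_n = V_th/R_th and R_n = R_th.
Step 1 — V_th is the open-circuit voltage V_A - V_B (nothing connected across the terminals).
Nodal analysis, taking node 2 as the 0 V reference.
Source V1 fixes V_0 = 15 V.
KCL at each unknown node (sum of currents leaving = 0; resistances in Ω):
  Node 1: (V_1 - 15)/6.8 + (V_1 - 0)/15 + (V_1 - V_3)/51 = 0
  Node 3: (V_3 - 15)/1300 + (V_3 - 0)/4300 + (V_3 - V_1)/51 = 0
Collecting terms (coefficients in siemens):
  0.2333·V_1 - 0.01961·V_3 = 2.206
  0.02061·V_3 - 0.01961·V_1 = 0.01154
Determinant D = (0.2333)(0.02061) - (-0.01961)(-0.01961) = 0.004424
V_1 = [(2.206)(0.02061) - (-0.01961)(0.01154)]/D = 10.33 V
V_3 = [(0.2333)(0.01154) - (2.206)(-0.01961)]/D = 10.38 V
V_th = V_1 - V_3 = 10.33 - 10.38 = -0.05791 V
Step 2 — R_th: zero the source — replace V1 by a short circuit (node 2 merges into node 0) — and find the resistance seen between A (node 1) and B (node 3).
Reduce the network between node 1 (A) and node 3 (B) by series/parallel combination:
  Rp1 = R1 ‖ R2 (parallel, both between nodes 0 and 1) = 1/(1/6.8 + 1/15) = 4.679 Ω
  Rp2 = R3 ‖ R4 (parallel, both between nodes 0 and 3) = 1/(1/1300 + 1/4300) = 998.2 Ω
  Rs1 = Rp1 + Rp2 (series, joined only at node 0) = 4.679 + 998.2 = 1003 Ω
  Rp3 = R5 ‖ Rs1 (parallel, both between nodes 1 and 3) = 1/(1/51 + 1/1003) = 48.53 Ω
R_th = 48.53 Ω
I_n = V_th/R_th = -0.05791/48.53 = -0.001193 A, and R_n = R_th = 48.53 Ω

Final answer: I_n = -0.001193 A, R_n = 48.53 Ω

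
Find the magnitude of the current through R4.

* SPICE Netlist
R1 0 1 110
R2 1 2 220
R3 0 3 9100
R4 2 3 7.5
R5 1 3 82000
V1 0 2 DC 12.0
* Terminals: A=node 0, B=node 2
Nodal analysis, taking node 2 as the 0 V reference.
Source V1 fixes V_0 = 12 V.
KCL at each unknown node (sum of currents leaving = 0; resistances in Ω):
  Node 1: (V_1 - 12)/110 + (V_1 - 0)/220 + (V_1 - V_3)/82000 = 0
  Node 3: (V_3 - 12)/9100 + (V_3 - 0)/7.5 + (V_3 - V_1)/82000 = 0
Collecting terms (coefficients in siemens):
  0.01365·V_1 - 0.0000122·V_3 = 0.1091
  0.1335·V_3 - 0.0000122·V_1 = 0.001319
Determinant D = (0.01365)(0.1335) - (-0.0000122)(-0.0000122) = 0.001821
V_1 = [(0.1091)(0.1335) - (-0.0000122)(0.001319)]/D = 7.993 V
V_3 = [(0.01365)(0.001319) - (0.1091)(-0.0000122)]/D = 0.01061 V
I_R4 = (V_2 - V_3)/R4 = (0 - 0.01061)/7.5 = -0.001415 A
|I_R4| = 0.001415 A

Final answer: |I_R4| = 0.001415 A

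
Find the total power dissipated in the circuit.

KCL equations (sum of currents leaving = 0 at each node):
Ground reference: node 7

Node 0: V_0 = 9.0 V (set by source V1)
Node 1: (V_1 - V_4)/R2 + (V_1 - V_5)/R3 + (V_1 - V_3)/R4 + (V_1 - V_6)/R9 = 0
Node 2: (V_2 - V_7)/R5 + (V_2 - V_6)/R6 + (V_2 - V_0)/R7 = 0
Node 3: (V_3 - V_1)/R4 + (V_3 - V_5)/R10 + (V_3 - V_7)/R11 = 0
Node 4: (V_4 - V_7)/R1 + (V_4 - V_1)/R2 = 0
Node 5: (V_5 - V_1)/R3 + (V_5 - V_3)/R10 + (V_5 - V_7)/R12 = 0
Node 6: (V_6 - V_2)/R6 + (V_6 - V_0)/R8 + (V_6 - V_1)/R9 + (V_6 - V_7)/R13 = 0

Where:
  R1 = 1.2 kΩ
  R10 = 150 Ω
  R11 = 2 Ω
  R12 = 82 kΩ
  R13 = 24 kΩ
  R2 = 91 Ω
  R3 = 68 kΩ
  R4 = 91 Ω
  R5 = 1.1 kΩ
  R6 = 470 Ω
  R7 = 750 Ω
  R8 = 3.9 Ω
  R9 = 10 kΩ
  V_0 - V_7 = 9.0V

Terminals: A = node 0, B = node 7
Nodal analysis, taking node 7 as the 0 V reference.
Source V1 fixes V_0 = 9 V.
KCL at each unknown node (sum of currents leaving = 0; resistances in Ω):
  Node 1: (V_1 - V_4)/91 + (V_1 - V_5)/68000 + (V_1 - V_3)/91 + (V_1 - V_6)/10000 = 0
  Node 2: (V_2 - 0)/1100 + (V_2 - V_6)/470 + (V_2 - 9)/750 = 0
  Node 3: (V_3 - V_1)/91 + (V_3 - V_5)/150 + (V_3 - 0)/2 = 0
  Node 4: (V_4 - 0)/1200 + (V_4 - V_1)/91 = 0
  Node 5: (V_5 - V_1)/68000 + (V_5 - V_3)/150 + (V_5 - 0)/82000 = 0
  Node 6: (V_6 - V_2)/470 + (V_6 - 9)/3.9 + (V_6 - V_1)/10000 + (V_6 - 0)/24000 = 0
Collecting terms (coefficients in siemens):
  0.02209·V_1 - 0.01099·V_3 - 0.01099·V_4 - 0.00001471·V_5 - 0.0001·V_6 = 0
  0.00437·V_2 - 0.002128·V_6 = 0.012
  0.5177·V_3 - 0.01099·V_1 - 0.006667·V_5 = 0
  0.01182·V_4 - 0.01099·V_1 = 0
  0.006694·V_5 - 0.00001471·V_1 - 0.006667·V_3 = 0
  0.2587·V_6 - 0.0001·V_1 - 0.002128·V_2 = 2.308
Solving these 6 simultaneous equations (Gaussian elimination) gives:
  V_1 = 0.07714 V, V_2 = 7.118 V, V_3 = 0.001661 V, V_4 = 0.0717 V
  V_5 = 0.001824 V, V_6 = 8.98 V
Power in each resistor, P = (ΔV)²/R:
  P_R1 = (0.0717 - 0)²/1200 = 0.000004284 W
  P_R2 = (0.07714 - 0.0717)²/91 = 0.0000003249 W
  P_R3 = (0.07714 - 0.001824)²/68000 = 0.00000008341 W
  P_R4 = (0.07714 - 0.001661)²/91 = 0.0000626 W
  P_R5 = (7.118 - 0)²/1100 = 0.04606 W
  P_R6 = (7.118 - 8.98)²/470 = 0.007375 W
  P_R7 = (9 - 7.118)²/750 = 0.004723 W
  P_R8 = (9 - 8.98)²/3.9 = 0.0001065 W
  P_R9 = (0.07714 - 8.98)²/10000 = 0.007925 W
  P_R10 = (0.001661 - 0.001824)²/150 = 0.0000000001767 W
  P_R11 = (0.001661 - 0)²/2 = 0.000001379 W
  P_R12 = (0.001824 - 0)²/82000 = 0.00000000004056 W
  P_R13 = (8.98 - 0)²/24000 = 0.00336 W
P_total = P_R1 + P_R2 + P_R3 + P_R4 + P_R5 + P_R6 + P_R7 + P_R8 + P_R9 + P_R10 + P_R11 + P_R12 + P_R13 = 0.06962 W

Final answer: 0.06962 W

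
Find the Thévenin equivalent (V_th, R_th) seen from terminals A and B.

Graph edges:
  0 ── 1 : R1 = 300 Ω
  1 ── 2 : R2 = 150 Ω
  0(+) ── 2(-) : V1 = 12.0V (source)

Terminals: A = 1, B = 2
Step 1 — V_th is the open-circuit voltage V_A - V_B (nothing connected across the terminals).
Nodal analysis, taking node 2 as the 0 V reference.
Source V1 fixes V_0 = 12 V.
KCL at each unknown node (sum of currents leaving = 0; resistances in Ω):
  Node 1: (V_1 - 12)/300 + (V_1 - 0)/150 = 0
Collecting terms: 0.01 × V_1 = 0.04  =>  V_1 = 4 V
V_th = V_1 - V_2 = 4 - 0 = 4 V
Step 2 — R_th: zero the source — replace V1 by a short circuit (node 2 merges into node 0) — and find the resistance seen between A (node 1) and B (node 0).
Reduce the network between node 1 (A) and node 0 (B) by series/parallel combination:
  Rp1 = R1 ‖ R2 (parallel, both between nodes 0 and 1) = 1/(1/300 + 1/150) = 100 Ω
R_th = 100 Ω

Final answer: V_th = 4 V, R_th = 100 Ω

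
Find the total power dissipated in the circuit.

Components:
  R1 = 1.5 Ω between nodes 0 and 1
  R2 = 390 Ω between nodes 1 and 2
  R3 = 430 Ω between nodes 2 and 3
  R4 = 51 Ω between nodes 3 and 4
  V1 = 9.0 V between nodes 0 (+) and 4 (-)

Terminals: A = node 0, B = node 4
Nodal analysis, taking node 4 as the 0 V reference.
Source V1 fixes V_0 = 9 V.
KCL at each unknown node (sum of currents leaving = 0; resistances in Ω):
  Node 1: (V_1 - 9)/1.5 + (V_1 - V_2)/390 = 0
  Node 2: (V_2 - V_1)/390 + (V_2 - V_3)/430 = 0
  Node 3: (V_3 - V_2)/430 + (V_3 - 0)/51 = 0
Collecting terms (coefficients in siemens):
  0.6692·V_1 - 0.002564·V_2 = 6
  0.00489·V_2 - 0.002564·V_1 - 0.002326·V_3 = 0
  0.02193·V_3 - 0.002326·V_2 = 0
Solving these 3 simultaneous equations (Gaussian elimination) gives:
  V_1 = 8.985 V, V_2 = 4.962 V, V_3 = 0.5261 V
Power in each resistor, P = (ΔV)²/R:
  P_R1 = (9 - 8.985)²/1.5 = 0.0001596 W
  P_R2 = (8.985 - 4.962)²/390 = 0.0415 W
  P_R3 = (4.962 - 0.5261)²/430 = 0.04575 W
  P_R4 = (0.5261 - 0)²/51 = 0.005427 W
P_total = P_R1 + P_R2 + P_R3 + P_R4 = 0.09284 W

Final answer: 0.09284 W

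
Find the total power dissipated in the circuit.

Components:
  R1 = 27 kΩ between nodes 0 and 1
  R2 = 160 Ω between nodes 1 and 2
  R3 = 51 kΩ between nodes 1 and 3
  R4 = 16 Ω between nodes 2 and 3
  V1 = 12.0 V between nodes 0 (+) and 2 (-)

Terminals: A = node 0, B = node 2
Nodal analysis, taking node 2 as the 0 V reference.
Source V1 fixes V_0 = 12 V.
KCL at each unknown node (sum of currents leaving = 0; resistances in Ω):
  Node 1: (V_1 - 12)/27000 + (V_1 - 0)/160 + (V_1 - V_3)/51000 = 0
  Node 3: (V_3 - V_1)/51000 + (V_3 - 0)/16 = 0
Collecting terms (coefficients in siemens):
  0.006307·V_1 - 0.00001961·V_3 = 0.0004444
  0.06252·V_3 - 0.00001961·V_1 = 0
Determinant D = (0.006307)(0.06252) - (-0.00001961)(-0.00001961) = 0.0003943
V_1 = [(0.0004444)(0.06252) - (-0.00001961)(0)]/D = 0.07047 V
V_3 = [(0.006307)(0) - (0.0004444)(-0.00001961)]/D = 0.0000221 V
Power in each resistor, P = (ΔV)²/R:
  P_R1 = (12 - 0.07047)²/27000 = 0.005271 W
  P_R2 = (0.07047 - 0)²/160 = 0.00003104 W
  P_R3 = (0.07047 - 0.0000221)²/51000 = 0.00000009732 W
  P_R4 = (0 - 0.0000221)²/16 = 0.00000000003053 W
P_total = P_R1 + P_R2 + P_R3 + P_R4 = 0.005302 W

Final answer: 0.005302 W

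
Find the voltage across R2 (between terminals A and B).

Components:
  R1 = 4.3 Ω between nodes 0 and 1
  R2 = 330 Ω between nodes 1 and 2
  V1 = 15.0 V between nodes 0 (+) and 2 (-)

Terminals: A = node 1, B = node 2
R1 and R2 are in series across V1 (node 0 → node 1 → node 2), and the output A–B is taken across R2, so this is a voltage divider.
Series current: I = V1/(R1 + R2) = 15/(4.3 + 330) = 15/334.3 = 0.04487 A
V_R2 = I × R2 = V1 × R2/(R1 + R2) = 15 × 330/334.3 = 14.81 V

Final answer: 14.81 V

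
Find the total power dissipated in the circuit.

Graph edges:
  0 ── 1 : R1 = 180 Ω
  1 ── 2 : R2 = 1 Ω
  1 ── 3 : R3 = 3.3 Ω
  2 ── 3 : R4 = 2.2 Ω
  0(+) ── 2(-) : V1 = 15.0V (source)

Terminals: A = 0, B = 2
Nodal analysis, taking node 2 as the 0 V reference.
Source V1 fixes V_0 = 15 V.
KCL at each unknown node (sum of currents leaving = 0; resistances in Ω):
  Node 1: (V_1 - 15)/180 + (V_1 - 0)/1 + (V_1 - V_3)/3.3 = 0
  Node 3: (V_3 - V_1)/3.3 + (V_3 - 0)/2.2 = 0
Collecting terms (coefficients in siemens):
  1.309·V_1 - 0.303·V_3 = 0.08333
  0.7576·V_3 - 0.303·V_1 = 0
Determinant D = (1.309)(0.7576) - (-0.303)(-0.303) = 0.8995
V_1 = [(0.08333)(0.7576) - (-0.303)(0)]/D = 0.07018 V
V_3 = [(1.309)(0) - (0.08333)(-0.303)]/D = 0.02807 V
Power in each resistor, P = (ΔV)²/R:
  P_R1 = (15 - 0.07018)²/180 = 1.238 W
  P_R2 = (0.07018 - 0)²/1 = 0.004926 W
  P_R3 = (0.07018 - 0.02807)²/3.3 = 0.0005373 W
  P_R4 = (0 - 0.02807)²/2.2 = 0.0003582 W
P_total = P_R1 + P_R2 + P_R3 + P_R4 = 1.244 W

Final answer: 1.244 W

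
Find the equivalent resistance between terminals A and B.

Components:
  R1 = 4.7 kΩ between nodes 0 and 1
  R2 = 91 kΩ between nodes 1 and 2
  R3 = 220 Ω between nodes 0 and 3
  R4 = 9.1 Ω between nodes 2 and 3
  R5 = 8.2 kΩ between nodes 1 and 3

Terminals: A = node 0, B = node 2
The network is not a plain series/parallel combination. Inject a 1 A test current into terminal A (node 0) and return it from terminal B (node 2); then R_eq = V_A / (1 A).
Nodal analysis, taking node 2 as the 0 V reference.
Current source I_test pushes 1 A into node 0 and draws it out of node 2.
KCL at each unknown node (sum of currents leaving = 0; resistances in Ω):
  Node 0: (V_0 - V_1)/4700 + (V_0 - V_3)/220 - 1 = 0
  Node 1: (V_1 - V_0)/4700 + (V_1 - 0)/91000 + (V_1 - V_3)/8200 = 0
  Node 3: (V_3 - V_0)/220 + (V_3 - V_1)/8200 + (V_3 - 0)/9.1 = 0
Collecting terms (coefficients in siemens):
  0.004758·V_0 - 0.0002128·V_1 - 0.004545·V_3 = 1
  0.0003457·V_1 - 0.0002128·V_0 - 0.000122·V_3 = 0
  0.1146·V_3 - 0.004545·V_0 - 0.000122·V_1 = 0
Solving these 3 simultaneous equations (Gaussian elimination) gives:
  V_0 = 225.2 V, V_1 = 141.8 V, V_3 = 9.086 V
R_eq = V_0 / 1 A = 225.2 Ω

Final answer: 225.2 Ω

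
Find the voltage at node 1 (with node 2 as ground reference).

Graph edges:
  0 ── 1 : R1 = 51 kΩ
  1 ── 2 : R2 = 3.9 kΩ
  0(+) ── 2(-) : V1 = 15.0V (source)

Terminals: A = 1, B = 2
Nodal analysis, taking node 2 as the 0 V reference.
Source V1 fixes V_0 = 15 V.
KCL at each unknown node (sum of currents leaving = 0; resistances in Ω):
  Node 1: (V_1 - 15)/51000 + (V_1 - 0)/3900 = 0
Collecting terms: 0.000276 × V_1 = 0.0002941  =>  V_1 = 1.066 V
The requested potential is V_1 = 1.066 V.

Final answer: V_1 = 1.066 V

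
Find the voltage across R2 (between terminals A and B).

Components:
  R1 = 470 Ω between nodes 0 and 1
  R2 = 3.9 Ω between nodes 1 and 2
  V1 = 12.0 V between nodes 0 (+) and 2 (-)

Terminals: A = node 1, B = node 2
R1 and R2 are in series across V1 (node 0 → node 1 → node 2), and the output A–B is taken across R2, so this is a voltage divider.
Series current: I = V1/(R1 + R2) = 12/(470 + 3.9) = 12/473.9 = 0.02532 A
V_R2 = I × R2 = V1 × R2/(R1 + R2) = 12 × 3.9/473.9 = 0.09876 V

Final answer: 0.09876 V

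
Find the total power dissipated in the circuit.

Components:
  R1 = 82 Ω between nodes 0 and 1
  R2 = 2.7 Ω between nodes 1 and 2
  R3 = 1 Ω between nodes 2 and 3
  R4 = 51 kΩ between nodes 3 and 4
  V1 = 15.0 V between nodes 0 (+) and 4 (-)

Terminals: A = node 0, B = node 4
Nodal analysis, taking node 4 as the 0 V reference.
Source V1 fixes V_0 = 15 V.
KCL at each unknown node (sum of currents leaving = 0; resistances in Ω):
  Node 1: (V_1 - 15)/82 + (V_1 - V_2)/2.7 = 0
  Node 2: (V_2 - V_1)/2.7 + (V_2 - V_3)/1 = 0
  Node 3: (V_3 - V_2)/1 + (V_3 - 0)/51000 = 0
Collecting terms (coefficients in siemens):
  0.3826·V_1 - 0.3704·V_2 = 0.1829
  1.37·V_2 - 0.3704·V_1 - 1·V_3 = 0
  1·V_3 - 1·V_2 = 0
Solving these 3 simultaneous equations (Gaussian elimination) gives:
  V_1 = 14.98 V, V_2 = 14.98 V, V_3 = 14.97 V
Power in each resistor, P = (ΔV)²/R:
  P_R1 = (15 - 14.98)²/82 = 0.00000707 W
  P_R2 = (14.98 - 14.98)²/2.7 = 0.0000002328 W
  P_R3 = (14.98 - 14.97)²/1 = 0.00000008622 W
  P_R4 = (14.97 - 0)²/51000 = 0.004397 W
P_total = P_R1 + P_R2 + P_R3 + P_R4 = 0.004404 W

Final answer: 0.004404 W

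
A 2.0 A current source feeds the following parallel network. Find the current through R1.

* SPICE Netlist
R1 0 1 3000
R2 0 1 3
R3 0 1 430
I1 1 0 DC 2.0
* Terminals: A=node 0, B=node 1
All resistors sit directly between nodes 0 and 1, so they are in parallel and share one voltage V; the full source current 2 A splits among them.
1/R_par = 1/3000 + 1/3 + 1/430 = 0.336 S  =>  R_par = 2.976 Ω
V = I × R_par = 2 × 2.976 = 5.953 V
I_R1 = V/R1 = 5.953/3000 = 0.001984 A

Final answer: 0.001984 A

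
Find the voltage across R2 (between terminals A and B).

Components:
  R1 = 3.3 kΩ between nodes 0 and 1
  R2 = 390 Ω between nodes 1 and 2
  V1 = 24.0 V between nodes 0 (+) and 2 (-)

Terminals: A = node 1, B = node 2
R1 and R2 are in series across V1 (node 0 → node 1 → node 2), and the output A–B is taken across R2, so this is a voltage divider.
Series current: I = V1/(R1 + R2) = 24/(3300 + 390) = 24/3690 = 0.006504 A
V_R2 = I × R2 = V1 × R2/(R1 + R2) = 24 × 390/3690 = 2.537 V

Final answer: 2.537 V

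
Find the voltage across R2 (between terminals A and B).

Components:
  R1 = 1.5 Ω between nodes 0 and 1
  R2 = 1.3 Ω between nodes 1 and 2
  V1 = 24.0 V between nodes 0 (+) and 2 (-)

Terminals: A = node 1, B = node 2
R1 and R2 are in series across V1 (node 0 → node 1 → node 2), and the output A–B is taken across R2, so this is a voltage divider.
Series current: I = V1/(R1 + R2) = 24/(1.5 + 1.3) = 24/2.8 = 8.571 A
V_R2 = I × R2 = V1 × R2/(R1 + R2) = 24 × 1.3/2.8 = 11.14 V

Final answer: 11.14 V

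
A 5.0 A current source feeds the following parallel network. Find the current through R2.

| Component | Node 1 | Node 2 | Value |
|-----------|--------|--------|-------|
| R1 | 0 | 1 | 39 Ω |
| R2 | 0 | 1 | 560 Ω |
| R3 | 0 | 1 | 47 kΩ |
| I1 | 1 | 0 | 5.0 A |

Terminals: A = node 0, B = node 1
All resistors sit directly between nodes 0 and 1, so they are in parallel and share one voltage V; the full source current 5 A splits among them.
1/R_par = 1/39 + 1/560 + 1/47000 = 0.02745 S  =>  R_par = 36.43 Ω
V = I × R_par = 5 × 36.43 = 182.2 V
I_R2 = V/R2 = 182.2/560 = 0.3253 A

Final answer: 0.3253 A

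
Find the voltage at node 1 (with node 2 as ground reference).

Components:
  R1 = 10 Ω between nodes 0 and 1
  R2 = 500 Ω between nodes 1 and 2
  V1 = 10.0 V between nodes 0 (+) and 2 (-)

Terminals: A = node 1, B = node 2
Nodal analysis, taking node 2 as the 0 V reference.
Source V1 fixes V_0 = 10 V.
KCL at each unknown node (sum of currents leaving = 0; resistances in Ω):
  Node 1: (V_1 - 10)/10 + (V_1 - 0)/500 = 0
Collecting terms: 0.102 × V_1 = 1  =>  V_1 = 9.804 V
The requested potential is V_1 = 9.804 V.

Final answer: V_1 = 9.804 V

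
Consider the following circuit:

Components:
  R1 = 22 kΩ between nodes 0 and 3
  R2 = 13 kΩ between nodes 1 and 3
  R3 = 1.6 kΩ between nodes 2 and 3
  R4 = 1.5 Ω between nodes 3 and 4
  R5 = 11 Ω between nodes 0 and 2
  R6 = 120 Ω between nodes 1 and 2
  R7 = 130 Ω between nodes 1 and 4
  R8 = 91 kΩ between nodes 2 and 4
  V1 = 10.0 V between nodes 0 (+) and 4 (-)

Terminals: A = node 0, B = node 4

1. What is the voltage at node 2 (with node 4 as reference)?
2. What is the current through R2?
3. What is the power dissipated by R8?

Nodal analysis, taking node 4 as the 0 V reference.
Source V1 fixes V_0 = 10 V.
KCL at each unknown node (sum of currents leaving = 0; resistances in Ω):
  Node 1: (V_1 - V_3)/13000 + (V_1 - V_2)/120 + (V_1 - 0)/130 = 0
  Node 2: (V_2 - V_3)/1600 + (V_2 - 10)/11 + (V_2 - V_1)/120 + (V_2 - 0)/91000 = 0
  Node 3: (V_3 - 10)/22000 + (V_3 - V_1)/13000 + (V_3 - V_2)/1600 + (V_3 - 0)/1.5 = 0
Collecting terms (coefficients in siemens):
  0.0161·V_1 - 0.008333·V_2 - 0.00007692·V_3 = 0
  0.09988·V_2 - 0.008333·V_1 - 0.000625·V_3 = 0.9091
  0.6674·V_3 - 0.00007692·V_1 - 0.000625·V_2 = 0.0004545
Solving these 3 simultaneous equations (Gaussian elimination) gives:
  V_1 = 4.923 V, V_2 = 9.513 V, V_3 = 0.01016 V
Part 1:
  Read off the nodal solution: V_2 = 9.513 V
Part 2:
  I_R2 = (V_1 - V_3)/R2 = (4.923 - 0.01016)/13000 = 0.0003779 A
  Magnitude: I_R2 = 0.0003779 A
Part 3:
  I_R8 = (V_2 - V_4)/R8 = (9.513 - 0)/91000 = 0.0001045 A
  P_R8 = I_R8² × R8 = (0.0001045)² × 91000 = 0.0009944 W

Final answers:
1. V_2 = 9.513 V
2. I_R2 = 0.0003779 A
3. P_R8 = 0.0009944 W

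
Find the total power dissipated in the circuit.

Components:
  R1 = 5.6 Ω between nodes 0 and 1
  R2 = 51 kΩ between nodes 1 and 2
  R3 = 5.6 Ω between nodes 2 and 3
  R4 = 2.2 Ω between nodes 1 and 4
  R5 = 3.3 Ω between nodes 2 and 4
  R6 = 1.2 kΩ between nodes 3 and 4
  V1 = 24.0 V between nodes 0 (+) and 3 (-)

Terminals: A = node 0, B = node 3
Nodal analysis, taking node 3 as the 0 V reference.
Source V1 fixes V_0 = 24 V.
KCL at each unknown node (sum of currents leaving = 0; resistances in Ω):
  Node 1: (V_1 - 24)/5.6 + (V_1 - V_2)/51000 + (V_1 - V_4)/2.2 = 0
  Node 2: (V_2 - V_1)/51000 + (V_2 - 0)/5.6 + (V_2 - V_4)/3.3 = 0
  Node 4: (V_4 - V_1)/2.2 + (V_4 - V_2)/3.3 + (V_4 - 0)/1200 = 0
Collecting terms (coefficients in siemens):
  0.6331·V_1 - 0.00001961·V_2 - 0.4545·V_4 = 4.286
  0.4816·V_2 - 0.00001961·V_1 - 0.303·V_4 = 0
  0.7584·V_4 - 0.4545·V_1 - 0.303·V_2 = 0
Solving these 3 simultaneous equations (Gaussian elimination) gives:
  V_1 = 15.92 V, V_2 = 8.02 V, V_4 = 12.75 V
Power in each resistor, P = (ΔV)²/R:
  P_R1 = (24 - 15.92)²/5.6 = 11.66 W
  P_R2 = (15.92 - 8.02)²/51000 = 0.001224 W
  P_R3 = (8.02 - 0)²/5.6 = 11.49 W
  P_R4 = (15.92 - 12.75)²/2.2 = 4.579 W
  P_R5 = (8.02 - 12.75)²/3.3 = 6.768 W
  P_R6 = (0 - 12.75)²/1200 = 0.1354 W
P_total = P_R1 + P_R2 + P_R3 + P_R4 + P_R5 + P_R6 = 34.63 W

Final answer: 34.63 W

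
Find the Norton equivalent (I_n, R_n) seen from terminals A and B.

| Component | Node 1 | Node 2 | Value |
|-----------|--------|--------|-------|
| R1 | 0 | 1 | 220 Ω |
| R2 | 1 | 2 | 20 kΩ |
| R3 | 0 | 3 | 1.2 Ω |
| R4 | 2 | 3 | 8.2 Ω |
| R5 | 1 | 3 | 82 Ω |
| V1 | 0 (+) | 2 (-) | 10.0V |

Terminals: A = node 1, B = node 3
Find the Thévenin equivalent first; then I_n = V_th/R_th and R_n = R_th.
Step 1 — V_th is the open-circuit voltage V_A - V_B (nothing connected across the terminals).
Nodal analysis, taking node 2 as the 0 V reference.
Source V1 fixes V_0 = 10 V.
KCL at each unknown node (sum of currents leaving = 0; resistances in Ω):
  Node 1: (V_1 - 10)/220 + (V_1 - 0)/20000 + (V_1 - V_3)/82 = 0
  Node 3: (V_3 - 10)/1.2 + (V_3 - 0)/8.2 + (V_3 - V_1)/82 = 0
Collecting terms (coefficients in siemens):
  0.01679·V_1 - 0.0122·V_3 = 0.04545
  0.9675·V_3 - 0.0122·V_1 = 8.333
Determinant D = (0.01679)(0.9675) - (-0.0122)(-0.0122) = 0.0161
V_1 = [(0.04545)(0.9675) - (-0.0122)(8.333)]/D = 9.046 V
V_3 = [(0.01679)(8.333) - (0.04545)(-0.0122)]/D = 8.727 V
V_th = V_1 - V_3 = 9.046 - 8.727 = 0.3185 V
Step 2 — R_th: zero the source — replace V1 by a short circuit (node 2 merges into node 0) — and find the resistance seen between A (node 1) and B (node 3).
Reduce the network between node 1 (A) and node 3 (B) by series/parallel combination:
  Rp1 = R1 ‖ R2 (parallel, both between nodes 0 and 1) = 1/(1/220 + 1/20000) = 217.6 Ω
  Rp2 = R3 ‖ R4 (parallel, both between nodes 0 and 3) = 1/(1/1.2 + 1/8.2) = 1.047 Ω
  Rs1 = Rp1 + Rp2 (series, joined only at node 0) = 217.6 + 1.047 = 218.7 Ω
  Rp3 = R5 ‖ Rs1 (parallel, both between nodes 1 and 3) = 1/(1/82 + 1/218.7) = 59.64 Ω
R_th = 59.64 Ω
I_n = V_th/R_th = 0.3185/59.64 = 0.005341 A, and R_n = R_th = 59.64 Ω

Final answer: I_n = 0.005341 A, R_n = 59.64 Ω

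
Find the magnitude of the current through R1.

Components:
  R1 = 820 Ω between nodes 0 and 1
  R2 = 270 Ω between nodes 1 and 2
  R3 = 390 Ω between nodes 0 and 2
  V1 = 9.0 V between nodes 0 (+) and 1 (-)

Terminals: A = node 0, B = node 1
Nodal analysis, taking node 1 as the 0 V reference.
Source V1 fixes V_0 = 9 V.
KCL at each unknown node (sum of currents leaving = 0; resistances in Ω):
  Node 2: (V_2 - 0)/270 + (V_2 - 9)/390 = 0
Collecting terms: 0.006268 × V_2 = 0.02308  =>  V_2 = 3.682 V
I_R1 = (V_0 - V_1)/R1 = (9 - 0)/820 = 0.01098 A
|I_R1| = 0.01098 A

Final answer: |I_R1| = 0.01098 A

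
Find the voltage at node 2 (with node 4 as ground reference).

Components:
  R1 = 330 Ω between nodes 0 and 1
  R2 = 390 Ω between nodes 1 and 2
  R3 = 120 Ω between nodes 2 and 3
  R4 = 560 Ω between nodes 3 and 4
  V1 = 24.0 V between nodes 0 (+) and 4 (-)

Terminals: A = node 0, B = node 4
Nodal analysis, taking node 4 as the 0 V reference.
Source V1 fixes V_0 = 24 V.
KCL at each unknown node (sum of currents leaving = 0; resistances in Ω):
  Node 1: (V_1 - 24)/330 + (V_1 - V_2)/390 = 0
  Node 2: (V_2 - V_1)/390 + (V_2 - V_3)/120 = 0
  Node 3: (V_3 - V_2)/120 + (V_3 - 0)/560 = 0
Collecting terms (coefficients in siemens):
  0.005594·V_1 - 0.002564·V_2 = 0.07273
  0.0109·V_2 - 0.002564·V_1 - 0.008333·V_3 = 0
  0.01012·V_3 - 0.008333·V_2 = 0
Solving these 3 simultaneous equations (Gaussian elimination) gives:
  V_1 = 18.34 V, V_2 = 11.66 V, V_3 = 9.6 V
The requested potential is V_2 = 11.66 V.

Final answer: V_2 = 11.66 V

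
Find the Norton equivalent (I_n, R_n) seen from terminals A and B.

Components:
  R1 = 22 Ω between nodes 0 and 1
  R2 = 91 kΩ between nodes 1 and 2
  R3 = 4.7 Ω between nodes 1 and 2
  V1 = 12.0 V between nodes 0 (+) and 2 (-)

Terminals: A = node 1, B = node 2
Find the Thévenin equivalent first; then I_n = V_th/R_th and R_n = R_th.
Step 1 — V_th is the open-circuit voltage V_A - V_B (nothing connected across the terminals).
Nodal analysis, taking node 2 as the 0 V reference.
Source V1 fixes V_0 = 12 V.
KCL at each unknown node (sum of currents leaving = 0; resistances in Ω):
  Node 1: (V_1 - 12)/22 + (V_1 - 0)/91000 + (V_1 - 0)/4.7 = 0
Collecting terms: 0.2582 × V_1 = 0.5455  =>  V_1 = 2.112 V
V_th = V_1 - V_2 = 2.112 - 0 = 2.112 V
Step 2 — R_th: zero the source — replace V1 by a short circuit (node 2 merges into node 0) — and find the resistance seen between A (node 1) and B (node 0).
Reduce the network between node 1 (A) and node 0 (B) by series/parallel combination:
  Rp1 = R1 ‖ R2 ‖ R3 (parallel, all between nodes 0 and 1) = 1/(1/22 + 1/91000 + 1/4.7) = 3.872 Ω
R_th = 3.872 Ω
I_n = V_th/R_th = 2.112/3.872 = 0.5455 A, and R_n = R_th = 3.872 Ω

Final answer: I_n = 0.5455 A, R_n = 3.872 Ω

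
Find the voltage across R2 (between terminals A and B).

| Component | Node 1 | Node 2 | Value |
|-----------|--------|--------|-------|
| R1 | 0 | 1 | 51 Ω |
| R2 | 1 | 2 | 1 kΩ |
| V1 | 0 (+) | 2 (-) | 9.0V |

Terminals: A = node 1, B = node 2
R1 and R2 are in series across V1 (node 0 → node 1 → node 2), and the output A–B is taken across R2, so this is a voltage divider.
Series current: I = V1/(R1 + R2) = 9/(51 + 1000) = 9/1051 = 0.008563 A
V_R2 = I × R2 = V1 × R2/(R1 + R2) = 9 × 1000/1051 = 8.563 V

Final answer: 8.563 V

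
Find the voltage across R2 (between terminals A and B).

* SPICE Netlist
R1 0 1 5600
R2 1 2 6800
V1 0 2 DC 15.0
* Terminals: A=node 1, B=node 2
R1 and R2 are in series across V1 (node 0 → node 1 → node 2), and the output A–B is taken across R2, so this is a voltage divider.
Series current: I = V1/(R1 + R2) = 15/(5600 + 6800) = 15/12400 = 0.00121 A
V_R2 = I × R2 = V1 × R2/(R1 + R2) = 15 × 6800/12400 = 8.226 V

Final answer: 8.226 V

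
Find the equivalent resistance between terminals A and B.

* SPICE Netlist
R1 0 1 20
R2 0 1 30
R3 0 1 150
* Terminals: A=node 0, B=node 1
Reduce the network between node 0 (A) and node 1 (B) by series/parallel combination:
  Rp1 = R1 ‖ R2 ‖ R3 (parallel, all between nodes 0 and 1) = 1/(1/20 + 1/30 + 1/150) = 11.11 Ω
R_eq = 11.11 Ω

Final answer: 11.11 Ω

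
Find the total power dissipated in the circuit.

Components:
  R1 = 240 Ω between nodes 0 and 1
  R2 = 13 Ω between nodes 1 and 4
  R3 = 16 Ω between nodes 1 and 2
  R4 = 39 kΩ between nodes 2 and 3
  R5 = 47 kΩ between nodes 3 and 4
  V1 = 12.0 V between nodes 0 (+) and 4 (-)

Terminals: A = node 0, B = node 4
Nodal analysis, taking node 4 as the 0 V reference.
Source V1 fixes V_0 = 12 V.
KCL at each unknown node (sum of currents leaving = 0; resistances in Ω):
  Node 1: (V_1 - 12)/240 + (V_1 - 0)/13 + (V_1 - V_2)/16 = 0
  Node 2: (V_2 - V_1)/16 + (V_2 - V_3)/39000 = 0
  Node 3: (V_3 - V_2)/39000 + (V_3 - 0)/47000 = 0
Collecting terms (coefficients in siemens):
  0.1436·V_1 - 0.0625·V_2 = 0.05
  0.06253·V_2 - 0.0625·V_1 - 0.00002564·V_3 = 0
  0.00004692·V_3 - 0.00002564·V_2 = 0
Solving these 3 simultaneous equations (Gaussian elimination) gives:
  V_1 = 0.6165 V, V_2 = 0.6164 V, V_3 = 0.3369 V
Power in each resistor, P = (ΔV)²/R:
  P_R1 = (12 - 0.6165)²/240 = 0.5399 W
  P_R2 = (0.6165 - 0)²/13 = 0.02924 W
  P_R3 = (0.6165 - 0.6164)²/16 = 0.0000000008219 W
  P_R4 = (0.6164 - 0.3369)²/39000 = 0.000002004 W
  P_R5 = (0.3369 - 0)²/47000 = 0.000002414 W
P_total = P_R1 + P_R2 + P_R3 + P_R4 + P_R5 = 0.5692 W

Final answer: 0.5692 W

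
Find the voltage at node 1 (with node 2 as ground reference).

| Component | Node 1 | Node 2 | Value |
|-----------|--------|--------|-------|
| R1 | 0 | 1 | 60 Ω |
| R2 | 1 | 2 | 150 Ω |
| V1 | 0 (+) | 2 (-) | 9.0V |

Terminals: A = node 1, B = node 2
Nodal analysis, taking node 2 as the 0 V reference.
Source V1 fixes V_0 = 9 V.
KCL at each unknown node (sum of currents leaving = 0; resistances in Ω):
  Node 1: (V_1 - 9)/60 + (V_1 - 0)/150 = 0
Collecting terms: 0.02333 × V_1 = 0.15  =>  V_1 = 6.429 V
The requested potential is V_1 = 6.429 V.

Final answer: V_1 = 6.429 V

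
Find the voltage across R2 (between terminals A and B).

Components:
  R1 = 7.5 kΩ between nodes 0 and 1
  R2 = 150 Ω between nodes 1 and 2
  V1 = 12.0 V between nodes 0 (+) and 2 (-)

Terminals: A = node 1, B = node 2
R1 and R2 are in series across V1 (node 0 → node 1 → node 2), and the output A–B is taken across R2, so this is a voltage divider.
Series current: I = V1/(R1 + R2) = 12/(7500 + 150) = 12/7650 = 0.001569 A
V_R2 = I × R2 = V1 × R2/(R1 + R2) = 12 × 150/7650 = 0.2353 V

Final answer: 0.2353 V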